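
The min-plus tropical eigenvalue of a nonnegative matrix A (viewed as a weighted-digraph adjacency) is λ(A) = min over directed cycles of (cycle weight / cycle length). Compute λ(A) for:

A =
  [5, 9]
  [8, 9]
λ(A) = 5

Enumerate directed cycles and compute their means (weight / length). Sample:
  cycle 0 → 0: weight = 5, length = 1, mean = 5/1 ≈ 5.000
  cycle 1 → 1: weight = 9, length = 1, mean = 9/1 ≈ 9.000
  cycle 0 → 1 → 0: weight = 17, length = 2, mean = 17/2 ≈ 8.500
  cycle 1 → 0 → 1: weight = 17, length = 2, mean = 17/2 ≈ 8.500
Minimum mean = 5.000, attained e.g. along the cycle 0 → 0 with weight 5 and length 1. So λ(A) = 5/1 = 5.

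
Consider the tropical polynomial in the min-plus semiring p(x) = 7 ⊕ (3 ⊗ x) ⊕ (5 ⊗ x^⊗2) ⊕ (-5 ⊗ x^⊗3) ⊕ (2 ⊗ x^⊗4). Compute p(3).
p(3) = 4

A tropical monomial a ⊗ x^⊗i evaluates to a + i · x. Evaluating each term at x = 3:
  Term 0 contributes 7 + 0 · 3 = 7
  Term 1 contributes 3 + 1 · 3 = 6
  Term 2 contributes 5 + 2 · 3 = 11
  Term 3 contributes -5 + 3 · 3 = 4
  Term 4 contributes 2 + 4 · 3 = 14
p(3) = ⊕ of these = min[7, 6, 11, 4, 14] = 4.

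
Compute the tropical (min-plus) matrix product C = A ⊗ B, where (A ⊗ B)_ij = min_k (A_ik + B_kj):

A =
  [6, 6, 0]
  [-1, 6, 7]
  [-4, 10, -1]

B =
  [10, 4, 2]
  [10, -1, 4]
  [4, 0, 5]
A ⊗ B =
  [4, 0, 5]
  [9, 3, 1]
  [3, -1, -2]

Apply the min-plus product entry-by-entry:
  C[0][0] = min over k of (A[0][0] + B[0][0] = 6 + 10 = 16, A[0][1] + B[1][0] = 6 + 10 = 16, A[0][2] + B[2][0] = 0 + 4 = 4) = 4 (attained at k = 2)
  C[0][1] = min over k of (A[0][0] + B[0][1] = 6 + 4 = 10, A[0][1] + B[1][1] = 6 + -1 = 5, A[0][2] + B[2][1] = 0 + 0 = 0) = 0 (attained at k = 2)
  C[0][2] = min over k of (A[0][0] + B[0][2] = 6 + 2 = 8, A[0][1] + B[1][2] = 6 + 4 = 10, A[0][2] + B[2][2] = 0 + 5 = 5) = 5 (attained at k = 2)
  C[1][0] = min over k of (A[1][0] + B[0][0] = -1 + 10 = 9, A[1][1] + B[1][0] = 6 + 10 = 16, A[1][2] + B[2][0] = 7 + 4 = 11) = 9 (attained at k = 0)
  C[1][1] = min over k of (A[1][0] + B[0][1] = -1 + 4 = 3, A[1][1] + B[1][1] = 6 + -1 = 5, A[1][2] + B[2][1] = 7 + 0 = 7) = 3 (attained at k = 0)
  C[1][2] = min over k of (A[1][0] + B[0][2] = -1 + 2 = 1, A[1][1] + B[1][2] = 6 + 4 = 10, A[1][2] + B[2][2] = 7 + 5 = 12) = 1 (attained at k = 0)
  C[2][0] = min over k of (A[2][0] + B[0][0] = -4 + 10 = 6, A[2][1] + B[1][0] = 10 + 10 = 20, A[2][2] + B[2][0] = -1 + 4 = 3) = 3 (attained at k = 2)
  C[2][1] = min over k of (A[2][0] + B[0][1] = -4 + 4 = 0, A[2][1] + B[1][1] = 10 + -1 = 9, A[2][2] + B[2][1] = -1 + 0 = -1) = -1 (attained at k = 2)
  C[2][2] = min over k of (A[2][0] + B[0][2] = -4 + 2 = -2, A[2][1] + B[1][2] = 10 + 4 = 14, A[2][2] + B[2][2] = -1 + 5 = 4) = -2 (attained at k = 0)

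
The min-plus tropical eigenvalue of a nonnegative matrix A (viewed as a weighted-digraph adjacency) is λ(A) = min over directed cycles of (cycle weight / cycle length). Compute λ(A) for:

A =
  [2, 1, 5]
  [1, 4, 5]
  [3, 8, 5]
λ(A) = 1

Enumerate directed cycles and compute their means (weight / length). Sample:
  cycle 0 → 0: weight = 2, length = 1, mean = 2/1 ≈ 2.000
  cycle 1 → 1: weight = 4, length = 1, mean = 4/1 ≈ 4.000
  cycle 2 → 2: weight = 5, length = 1, mean = 5/1 ≈ 5.000
  cycle 0 → 1 → 0: weight = 2, length = 2, mean = 2/2 ≈ 1.000
  cycle 0 → 2 → 0: weight = 8, length = 2, mean = 8/2 ≈ 4.000
  cycle 1 → 0 → 1: weight = 2, length = 2, mean = 2/2 ≈ 1.000
Minimum mean = 1.000, attained e.g. along the cycle 0 → 1 → 0 with weight 2 and length 2. So λ(A) = 2/2 = 1.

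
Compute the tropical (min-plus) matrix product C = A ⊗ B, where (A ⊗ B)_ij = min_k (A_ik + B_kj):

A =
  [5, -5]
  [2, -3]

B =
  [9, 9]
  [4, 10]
A ⊗ B =
  [-1, 5]
  [1, 7]

Apply the min-plus product entry-by-entry:
  C[0][0] = min over k of (A[0][0] + B[0][0] = 5 + 9 = 14, A[0][1] + B[1][0] = -5 + 4 = -1) = -1 (attained at k = 1)
  C[0][1] = min over k of (A[0][0] + B[0][1] = 5 + 9 = 14, A[0][1] + B[1][1] = -5 + 10 = 5) = 5 (attained at k = 1)
  C[1][0] = min over k of (A[1][0] + B[0][0] = 2 + 9 = 11, A[1][1] + B[1][0] = -3 + 4 = 1) = 1 (attained at k = 1)
  C[1][1] = min over k of (A[1][0] + B[0][1] = 2 + 9 = 11, A[1][1] + B[1][1] = -3 + 10 = 7) = 7 (attained at k = 1)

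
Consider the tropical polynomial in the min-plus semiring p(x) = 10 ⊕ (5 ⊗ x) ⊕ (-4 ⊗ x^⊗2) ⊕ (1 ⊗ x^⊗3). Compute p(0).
p(0) = -4

A tropical monomial a ⊗ x^⊗i evaluates to a + i · x. Evaluating each term at x = 0:
  Term 0 contributes 10 + 0 · 0 = 10
  Term 1 contributes 5 + 1 · 0 = 5
  Term 2 contributes -4 + 2 · 0 = -4
  Term 3 contributes 1 + 3 · 0 = 1
p(0) = ⊕ of these = min[10, 5, -4, 1] = -4.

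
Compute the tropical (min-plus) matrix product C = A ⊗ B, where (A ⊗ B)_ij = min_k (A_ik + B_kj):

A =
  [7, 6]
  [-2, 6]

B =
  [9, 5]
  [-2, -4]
A ⊗ B =
  [4, 2]
  [4, 2]

Apply the min-plus product entry-by-entry:
  C[0][0] = min over k of (A[0][0] + B[0][0] = 7 + 9 = 16, A[0][1] + B[1][0] = 6 + -2 = 4) = 4 (attained at k = 1)
  C[0][1] = min over k of (A[0][0] + B[0][1] = 7 + 5 = 12, A[0][1] + B[1][1] = 6 + -4 = 2) = 2 (attained at k = 1)
  C[1][0] = min over k of (A[1][0] + B[0][0] = -2 + 9 = 7, A[1][1] + B[1][0] = 6 + -2 = 4) = 4 (attained at k = 1)
  C[1][1] = min over k of (A[1][0] + B[0][1] = -2 + 5 = 3, A[1][1] + B[1][1] = 6 + -4 = 2) = 2 (attained at k = 1)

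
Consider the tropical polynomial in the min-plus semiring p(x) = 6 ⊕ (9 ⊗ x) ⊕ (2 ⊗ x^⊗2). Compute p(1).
p(1) = 4

A tropical monomial a ⊗ x^⊗i evaluates to a + i · x. Evaluating each term at x = 1:
  Term 0 contributes 6 + 0 · 1 = 6
  Term 1 contributes 9 + 1 · 1 = 10
  Term 2 contributes 2 + 2 · 1 = 4
p(1) = ⊕ of these = min[6, 10, 4] = 4.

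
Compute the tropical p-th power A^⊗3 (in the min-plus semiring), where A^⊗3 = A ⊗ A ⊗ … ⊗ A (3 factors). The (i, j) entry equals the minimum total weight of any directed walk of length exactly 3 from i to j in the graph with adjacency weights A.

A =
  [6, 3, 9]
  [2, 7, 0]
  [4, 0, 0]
A^⊗3 =
  [7, 3, 3]
  [2, 0, 0]
  [2, 0, 0]

Each entry (A^⊗3)_ij equals the minimum over all length-3 walks i = v_0 → v_1 → … → v_3 = j of Σ_t A[v_t][v_{t+1}]. For example, for (i, j) = (0, 2) we minimise over 9 possible intermediate vertex sequences; the minimum is 3, attained along the walk 0 → 1 → 2 → 2.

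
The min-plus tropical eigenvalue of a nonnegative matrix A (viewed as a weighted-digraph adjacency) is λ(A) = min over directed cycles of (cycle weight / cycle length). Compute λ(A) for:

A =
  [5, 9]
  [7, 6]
λ(A) = 5

Enumerate directed cycles and compute their means (weight / length). Sample:
  cycle 0 → 0: weight = 5, length = 1, mean = 5/1 ≈ 5.000
  cycle 1 → 1: weight = 6, length = 1, mean = 6/1 ≈ 6.000
  cycle 0 → 1 → 0: weight = 16, length = 2, mean = 16/2 ≈ 8.000
  cycle 1 → 0 → 1: weight = 16, length = 2, mean = 16/2 ≈ 8.000
Minimum mean = 5.000, attained e.g. along the cycle 0 → 0 with weight 5 and length 1. So λ(A) = 5/1 = 5.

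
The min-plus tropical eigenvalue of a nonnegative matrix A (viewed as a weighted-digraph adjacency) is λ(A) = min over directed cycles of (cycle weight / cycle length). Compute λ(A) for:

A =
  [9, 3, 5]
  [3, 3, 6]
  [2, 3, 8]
λ(A) = 3

Enumerate directed cycles and compute their means (weight / length). Sample:
  cycle 0 → 0: weight = 9, length = 1, mean = 9/1 ≈ 9.000
  cycle 1 → 1: weight = 3, length = 1, mean = 3/1 ≈ 3.000
  cycle 2 → 2: weight = 8, length = 1, mean = 8/1 ≈ 8.000
  cycle 0 → 1 → 0: weight = 6, length = 2, mean = 6/2 ≈ 3.000
  cycle 0 → 2 → 0: weight = 7, length = 2, mean = 7/2 ≈ 3.500
  cycle 1 → 0 → 1: weight = 6, length = 2, mean = 6/2 ≈ 3.000
Minimum mean = 3.000, attained e.g. along the cycle 1 → 1 with weight 3 and length 1. So λ(A) = 3/1 = 3.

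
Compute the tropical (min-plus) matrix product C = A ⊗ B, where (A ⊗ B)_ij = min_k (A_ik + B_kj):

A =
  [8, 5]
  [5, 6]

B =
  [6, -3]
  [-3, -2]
A ⊗ B =
  [2, 3]
  [3, 2]

Apply the min-plus product entry-by-entry:
  C[0][0] = min over k of (A[0][0] + B[0][0] = 8 + 6 = 14, A[0][1] + B[1][0] = 5 + -3 = 2) = 2 (attained at k = 1)
  C[0][1] = min over k of (A[0][0] + B[0][1] = 8 + -3 = 5, A[0][1] + B[1][1] = 5 + -2 = 3) = 3 (attained at k = 1)
  C[1][0] = min over k of (A[1][0] + B[0][0] = 5 + 6 = 11, A[1][1] + B[1][0] = 6 + -3 = 3) = 3 (attained at k = 1)
  C[1][1] = min over k of (A[1][0] + B[0][1] = 5 + -3 = 2, A[1][1] + B[1][1] = 6 + -2 = 4) = 2 (attained at k = 0)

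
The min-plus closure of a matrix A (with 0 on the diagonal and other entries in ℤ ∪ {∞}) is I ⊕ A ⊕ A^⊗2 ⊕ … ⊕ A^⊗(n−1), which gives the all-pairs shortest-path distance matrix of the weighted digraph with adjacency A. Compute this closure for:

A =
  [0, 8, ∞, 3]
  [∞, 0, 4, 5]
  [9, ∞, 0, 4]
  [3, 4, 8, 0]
Closure =
  [0, 7, 11, 3]
  [8, 0, 4, 5]
  [7, 8, 0, 4]
  [3, 4, 8, 0]

This is the Floyd-Warshall all-pairs shortest-path computation. For each intermediate vertex k = 0, 1, …, 3, update dist[i][j] ← min(dist[i][j], dist[i][k] + dist[k][j]). The final matrix gives, for each (i, j), the minimum total weight of any directed path from i to j (possibly empty when i = j).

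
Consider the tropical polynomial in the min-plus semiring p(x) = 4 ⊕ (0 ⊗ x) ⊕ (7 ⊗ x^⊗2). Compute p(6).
p(6) = 4

A tropical monomial a ⊗ x^⊗i evaluates to a + i · x. Evaluating each term at x = 6:
  Term 0 contributes 4 + 0 · 6 = 4
  Term 1 contributes 0 + 1 · 6 = 6
  Term 2 contributes 7 + 2 · 6 = 19
p(6) = ⊕ of these = min[4, 6, 19] = 4.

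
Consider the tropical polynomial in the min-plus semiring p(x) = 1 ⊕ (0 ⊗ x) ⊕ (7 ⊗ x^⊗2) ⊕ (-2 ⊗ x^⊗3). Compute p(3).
p(3) = 1

A tropical monomial a ⊗ x^⊗i evaluates to a + i · x. Evaluating each term at x = 3:
  Term 0 contributes 1 + 0 · 3 = 1
  Term 1 contributes 0 + 1 · 3 = 3
  Term 2 contributes 7 + 2 · 3 = 13
  Term 3 contributes -2 + 3 · 3 = 7
p(3) = ⊕ of these = min[1, 3, 13, 7] = 1.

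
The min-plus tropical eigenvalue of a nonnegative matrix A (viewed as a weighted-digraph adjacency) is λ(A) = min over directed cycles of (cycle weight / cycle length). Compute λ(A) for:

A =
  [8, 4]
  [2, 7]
λ(A) = 3

Enumerate directed cycles and compute their means (weight / length). Sample:
  cycle 0 → 0: weight = 8, length = 1, mean = 8/1 ≈ 8.000
  cycle 1 → 1: weight = 7, length = 1, mean = 7/1 ≈ 7.000
  cycle 0 → 1 → 0: weight = 6, length = 2, mean = 6/2 ≈ 3.000
  cycle 1 → 0 → 1: weight = 6, length = 2, mean = 6/2 ≈ 3.000
Minimum mean = 3.000, attained e.g. along the cycle 0 → 1 → 0 with weight 6 and length 2. So λ(A) = 6/2 = 3.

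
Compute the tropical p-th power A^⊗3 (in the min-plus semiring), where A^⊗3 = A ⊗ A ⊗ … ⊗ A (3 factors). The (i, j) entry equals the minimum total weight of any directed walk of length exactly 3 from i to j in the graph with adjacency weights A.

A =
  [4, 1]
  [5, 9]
A^⊗3 =
  [10, 7]
  [11, 10]

Each entry (A^⊗3)_ij equals the minimum over all length-3 walks i = v_0 → v_1 → … → v_3 = j of Σ_t A[v_t][v_{t+1}]. For example, for (i, j) = (0, 1) we minimise over 4 possible intermediate vertex sequences; the minimum is 7, attained along the walk 0 → 1 → 0 → 1.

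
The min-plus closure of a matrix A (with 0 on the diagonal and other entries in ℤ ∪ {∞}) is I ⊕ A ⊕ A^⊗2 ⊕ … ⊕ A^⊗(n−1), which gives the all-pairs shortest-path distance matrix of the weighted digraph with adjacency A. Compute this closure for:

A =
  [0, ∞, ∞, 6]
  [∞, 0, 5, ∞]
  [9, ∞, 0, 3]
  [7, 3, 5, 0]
Closure =
  [0, 9, 11, 6]
  [14, 0, 5, 8]
  [9, 6, 0, 3]
  [7, 3, 5, 0]

This is the Floyd-Warshall all-pairs shortest-path computation. For each intermediate vertex k = 0, 1, …, 3, update dist[i][j] ← min(dist[i][j], dist[i][k] + dist[k][j]). The final matrix gives, for each (i, j), the minimum total weight of any directed path from i to j (possibly empty when i = j).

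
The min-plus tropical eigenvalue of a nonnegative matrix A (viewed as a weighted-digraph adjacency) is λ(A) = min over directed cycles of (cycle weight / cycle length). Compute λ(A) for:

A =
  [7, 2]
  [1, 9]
λ(A) = 3/2

Enumerate directed cycles and compute their means (weight / length). Sample:
  cycle 0 → 0: weight = 7, length = 1, mean = 7/1 ≈ 7.000
  cycle 1 → 1: weight = 9, length = 1, mean = 9/1 ≈ 9.000
  cycle 0 → 1 → 0: weight = 3, length = 2, mean = 3/2 ≈ 1.500
  cycle 1 → 0 → 1: weight = 3, length = 2, mean = 3/2 ≈ 1.500
Minimum mean = 1.500, attained e.g. along the cycle 0 → 1 → 0 with weight 3 and length 2. So λ(A) = 3/2 = 3/2.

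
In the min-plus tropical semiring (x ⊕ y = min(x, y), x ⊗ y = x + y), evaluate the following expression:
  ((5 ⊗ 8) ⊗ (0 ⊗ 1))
((5 ⊗ 8) ⊗ (0 ⊗ 1)) = 14

Expand innermost to outermost. Recall ⊕ takes the minimum of its arguments and ⊗ takes their sum. Working out the expression ((5 ⊗ 8) ⊗ (0 ⊗ 1)) gives 14.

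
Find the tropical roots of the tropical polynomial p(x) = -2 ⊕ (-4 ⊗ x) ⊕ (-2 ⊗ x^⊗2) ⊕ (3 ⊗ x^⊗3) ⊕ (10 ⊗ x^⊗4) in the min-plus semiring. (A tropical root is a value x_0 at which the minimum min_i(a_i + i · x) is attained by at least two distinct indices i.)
Roots: {-7, -5, -2, 2}

Each tropical root is a break point of the lower envelope of the lines y = a_i + i · x (there are 5 lines, with slopes 0, 1, ..., 4). Only the lines that attain the minimum somewhere contribute to roots; other lines are dominated. Here the surviving (envelope) indices are i = 4, i = 3, i = 2, i = 1, i = 0.
Intersections between consecutive envelope lines give the roots: for adjacent envelope indices i < j the intersection is x = (a_i − a_j) / (j − i). Reading off the sorted break points: {-7, -5, -2, 2}.
Verification: at each break x_0, at least two indices attain the minimum of min_i(a_i + i · x_0).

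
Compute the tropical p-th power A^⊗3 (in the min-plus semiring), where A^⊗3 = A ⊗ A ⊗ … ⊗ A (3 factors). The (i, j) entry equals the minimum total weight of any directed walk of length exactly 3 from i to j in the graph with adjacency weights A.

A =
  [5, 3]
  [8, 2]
A^⊗3 =
  [13, 7]
  [12, 6]

Each entry (A^⊗3)_ij equals the minimum over all length-3 walks i = v_0 → v_1 → … → v_3 = j of Σ_t A[v_t][v_{t+1}]. For example, for (i, j) = (0, 1) we minimise over 4 possible intermediate vertex sequences; the minimum is 7, attained along the walk 0 → 1 → 1 → 1.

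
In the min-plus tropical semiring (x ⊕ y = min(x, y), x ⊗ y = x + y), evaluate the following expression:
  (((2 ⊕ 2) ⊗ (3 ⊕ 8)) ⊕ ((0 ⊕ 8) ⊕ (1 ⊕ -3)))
(((2 ⊕ 2) ⊗ (3 ⊕ 8)) ⊕ ((0 ⊕ 8) ⊕ (1 ⊕ -3))) = -3

Expand innermost to outermost. Recall ⊕ takes the minimum of its arguments and ⊗ takes their sum. Working out the expression (((2 ⊕ 2) ⊗ (3 ⊕ 8)) ⊕ ((0 ⊕ 8) ⊕ (1 ⊕ -3))) gives -3.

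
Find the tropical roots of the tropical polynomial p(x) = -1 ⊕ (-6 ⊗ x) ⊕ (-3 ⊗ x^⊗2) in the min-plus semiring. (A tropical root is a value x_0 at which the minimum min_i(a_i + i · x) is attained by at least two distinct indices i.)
Roots: {-3, 5}

Each tropical root is a break point of the lower envelope of the lines y = a_i + i · x (there are 3 lines, with slopes 0, 1, ..., 2). Only the lines that attain the minimum somewhere contribute to roots; other lines are dominated. Here the surviving (envelope) indices are i = 2, i = 1, i = 0.
Intersections between consecutive envelope lines give the roots: for adjacent envelope indices i < j the intersection is x = (a_i − a_j) / (j − i). Reading off the sorted break points: {-3, 5}.
Verification: at each break x_0, at least two indices attain the minimum of min_i(a_i + i · x_0).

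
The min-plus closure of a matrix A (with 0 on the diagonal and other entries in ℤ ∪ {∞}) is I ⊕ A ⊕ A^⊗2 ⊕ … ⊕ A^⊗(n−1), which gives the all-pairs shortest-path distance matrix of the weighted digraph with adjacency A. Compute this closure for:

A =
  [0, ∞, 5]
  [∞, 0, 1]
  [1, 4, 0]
Closure =
  [0, 9, 5]
  [2, 0, 1]
  [1, 4, 0]

This is the Floyd-Warshall all-pairs shortest-path computation. For each intermediate vertex k = 0, 1, …, 2, update dist[i][j] ← min(dist[i][j], dist[i][k] + dist[k][j]). The final matrix gives, for each (i, j), the minimum total weight of any directed path from i to j (possibly empty when i = j).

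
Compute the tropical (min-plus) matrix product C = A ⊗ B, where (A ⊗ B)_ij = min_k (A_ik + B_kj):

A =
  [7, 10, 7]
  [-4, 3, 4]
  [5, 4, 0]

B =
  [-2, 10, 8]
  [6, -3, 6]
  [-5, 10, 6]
A ⊗ B =
  [2, 7, 13]
  [-6, 0, 4]
  [-5, 1, 6]

Apply the min-plus product entry-by-entry:
  C[0][0] = min over k of (A[0][0] + B[0][0] = 7 + -2 = 5, A[0][1] + B[1][0] = 10 + 6 = 16, A[0][2] + B[2][0] = 7 + -5 = 2) = 2 (attained at k = 2)
  C[0][1] = min over k of (A[0][0] + B[0][1] = 7 + 10 = 17, A[0][1] + B[1][1] = 10 + -3 = 7, A[0][2] + B[2][1] = 7 + 10 = 17) = 7 (attained at k = 1)
  C[0][2] = min over k of (A[0][0] + B[0][2] = 7 + 8 = 15, A[0][1] + B[1][2] = 10 + 6 = 16, A[0][2] + B[2][2] = 7 + 6 = 13) = 13 (attained at k = 2)
  C[1][0] = min over k of (A[1][0] + B[0][0] = -4 + -2 = -6, A[1][1] + B[1][0] = 3 + 6 = 9, A[1][2] + B[2][0] = 4 + -5 = -1) = -6 (attained at k = 0)
  C[1][1] = min over k of (A[1][0] + B[0][1] = -4 + 10 = 6, A[1][1] + B[1][1] = 3 + -3 = 0, A[1][2] + B[2][1] = 4 + 10 = 14) = 0 (attained at k = 1)
  C[1][2] = min over k of (A[1][0] + B[0][2] = -4 + 8 = 4, A[1][1] + B[1][2] = 3 + 6 = 9, A[1][2] + B[2][2] = 4 + 6 = 10) = 4 (attained at k = 0)
  C[2][0] = min over k of (A[2][0] + B[0][0] = 5 + -2 = 3, A[2][1] + B[1][0] = 4 + 6 = 10, A[2][2] + B[2][0] = 0 + -5 = -5) = -5 (attained at k = 2)
  C[2][1] = min over k of (A[2][0] + B[0][1] = 5 + 10 = 15, A[2][1] + B[1][1] = 4 + -3 = 1, A[2][2] + B[2][1] = 0 + 10 = 10) = 1 (attained at k = 1)
  C[2][2] = min over k of (A[2][0] + B[0][2] = 5 + 8 = 13, A[2][1] + B[1][2] = 4 + 6 = 10, A[2][2] + B[2][2] = 0 + 6 = 6) = 6 (attained at k = 2)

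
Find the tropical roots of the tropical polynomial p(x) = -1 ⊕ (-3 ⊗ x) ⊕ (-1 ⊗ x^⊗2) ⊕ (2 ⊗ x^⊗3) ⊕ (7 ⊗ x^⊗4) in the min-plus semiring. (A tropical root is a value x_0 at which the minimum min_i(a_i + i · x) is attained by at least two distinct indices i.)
Roots: {-5, -3, -2, 2}

Each tropical root is a break point of the lower envelope of the lines y = a_i + i · x (there are 5 lines, with slopes 0, 1, ..., 4). Only the lines that attain the minimum somewhere contribute to roots; other lines are dominated. Here the surviving (envelope) indices are i = 4, i = 3, i = 2, i = 1, i = 0.
Intersections between consecutive envelope lines give the roots: for adjacent envelope indices i < j the intersection is x = (a_i − a_j) / (j − i). Reading off the sorted break points: {-5, -3, -2, 2}.
Verification: at each break x_0, at least two indices attain the minimum of min_i(a_i + i · x_0).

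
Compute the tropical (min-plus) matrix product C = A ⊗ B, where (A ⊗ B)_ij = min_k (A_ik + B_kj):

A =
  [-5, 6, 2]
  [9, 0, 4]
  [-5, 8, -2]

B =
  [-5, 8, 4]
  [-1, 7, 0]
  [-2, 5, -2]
A ⊗ B =
  [-10, 3, -1]
  [-1, 7, 0]
  [-10, 3, -4]

Apply the min-plus product entry-by-entry:
  C[0][0] = min over k of (A[0][0] + B[0][0] = -5 + -5 = -10, A[0][1] + B[1][0] = 6 + -1 = 5, A[0][2] + B[2][0] = 2 + -2 = 0) = -10 (attained at k = 0)
  C[0][1] = min over k of (A[0][0] + B[0][1] = -5 + 8 = 3, A[0][1] + B[1][1] = 6 + 7 = 13, A[0][2] + B[2][1] = 2 + 5 = 7) = 3 (attained at k = 0)
  C[0][2] = min over k of (A[0][0] + B[0][2] = -5 + 4 = -1, A[0][1] + B[1][2] = 6 + 0 = 6, A[0][2] + B[2][2] = 2 + -2 = 0) = -1 (attained at k = 0)
  C[1][0] = min over k of (A[1][0] + B[0][0] = 9 + -5 = 4, A[1][1] + B[1][0] = 0 + -1 = -1, A[1][2] + B[2][0] = 4 + -2 = 2) = -1 (attained at k = 1)
  C[1][1] = min over k of (A[1][0] + B[0][1] = 9 + 8 = 17, A[1][1] + B[1][1] = 0 + 7 = 7, A[1][2] + B[2][1] = 4 + 5 = 9) = 7 (attained at k = 1)
  C[1][2] = min over k of (A[1][0] + B[0][2] = 9 + 4 = 13, A[1][1] + B[1][2] = 0 + 0 = 0, A[1][2] + B[2][2] = 4 + -2 = 2) = 0 (attained at k = 1)
  C[2][0] = min over k of (A[2][0] + B[0][0] = -5 + -5 = -10, A[2][1] + B[1][0] = 8 + -1 = 7, A[2][2] + B[2][0] = -2 + -2 = -4) = -10 (attained at k = 0)
  C[2][1] = min over k of (A[2][0] + B[0][1] = -5 + 8 = 3, A[2][1] + B[1][1] = 8 + 7 = 15, A[2][2] + B[2][1] = -2 + 5 = 3) = 3 (attained at k = 0)
  C[2][2] = min over k of (A[2][0] + B[0][2] = -5 + 4 = -1, A[2][1] + B[1][2] = 8 + 0 = 8, A[2][2] + B[2][2] = -2 + -2 = -4) = -4 (attained at k = 2)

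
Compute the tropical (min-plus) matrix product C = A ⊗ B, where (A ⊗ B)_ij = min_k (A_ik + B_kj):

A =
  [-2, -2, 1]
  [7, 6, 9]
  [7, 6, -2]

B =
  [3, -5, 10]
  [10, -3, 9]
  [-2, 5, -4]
A ⊗ B =
  [-1, -7, -3]
  [7, 2, 5]
  [-4, 2, -6]

Apply the min-plus product entry-by-entry:
  C[0][0] = min over k of (A[0][0] + B[0][0] = -2 + 3 = 1, A[0][1] + B[1][0] = -2 + 10 = 8, A[0][2] + B[2][0] = 1 + -2 = -1) = -1 (attained at k = 2)
  C[0][1] = min over k of (A[0][0] + B[0][1] = -2 + -5 = -7, A[0][1] + B[1][1] = -2 + -3 = -5, A[0][2] + B[2][1] = 1 + 5 = 6) = -7 (attained at k = 0)
  C[0][2] = min over k of (A[0][0] + B[0][2] = -2 + 10 = 8, A[0][1] + B[1][2] = -2 + 9 = 7, A[0][2] + B[2][2] = 1 + -4 = -3) = -3 (attained at k = 2)
  C[1][0] = min over k of (A[1][0] + B[0][0] = 7 + 3 = 10, A[1][1] + B[1][0] = 6 + 10 = 16, A[1][2] + B[2][0] = 9 + -2 = 7) = 7 (attained at k = 2)
  C[1][1] = min over k of (A[1][0] + B[0][1] = 7 + -5 = 2, A[1][1] + B[1][1] = 6 + -3 = 3, A[1][2] + B[2][1] = 9 + 5 = 14) = 2 (attained at k = 0)
  C[1][2] = min over k of (A[1][0] + B[0][2] = 7 + 10 = 17, A[1][1] + B[1][2] = 6 + 9 = 15, A[1][2] + B[2][2] = 9 + -4 = 5) = 5 (attained at k = 2)
  C[2][0] = min over k of (A[2][0] + B[0][0] = 7 + 3 = 10, A[2][1] + B[1][0] = 6 + 10 = 16, A[2][2] + B[2][0] = -2 + -2 = -4) = -4 (attained at k = 2)
  C[2][1] = min over k of (A[2][0] + B[0][1] = 7 + -5 = 2, A[2][1] + B[1][1] = 6 + -3 = 3, A[2][2] + B[2][1] = -2 + 5 = 3) = 2 (attained at k = 0)
  C[2][2] = min over k of (A[2][0] + B[0][2] = 7 + 10 = 17, A[2][1] + B[1][2] = 6 + 9 = 15, A[2][2] + B[2][2] = -2 + -4 = -6) = -6 (attained at k = 2)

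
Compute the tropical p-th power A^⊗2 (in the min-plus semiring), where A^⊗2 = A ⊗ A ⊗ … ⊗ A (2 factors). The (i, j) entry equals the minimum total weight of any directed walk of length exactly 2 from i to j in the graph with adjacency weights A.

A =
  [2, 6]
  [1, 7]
A^⊗2 =
  [4, 8]
  [3, 7]

Each entry (A^⊗2)_ij equals the minimum over all length-2 walks i = v_0 → v_1 → … → v_2 = j of Σ_t A[v_t][v_{t+1}]. For example, for (i, j) = (0, 1) we minimise over 2 possible intermediate vertex sequences; the minimum is 8, attained along the walk 0 → 0 → 1.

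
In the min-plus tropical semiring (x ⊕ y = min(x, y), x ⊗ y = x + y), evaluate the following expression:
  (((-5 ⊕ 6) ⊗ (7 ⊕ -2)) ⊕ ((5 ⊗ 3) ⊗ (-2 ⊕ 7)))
(((-5 ⊕ 6) ⊗ (7 ⊕ -2)) ⊕ ((5 ⊗ 3) ⊗ (-2 ⊕ 7))) = -7

Expand innermost to outermost. Recall ⊕ takes the minimum of its arguments and ⊗ takes their sum. Working out the expression (((-5 ⊕ 6) ⊗ (7 ⊕ -2)) ⊕ ((5 ⊗ 3) ⊗ (-2 ⊕ 7))) gives -7.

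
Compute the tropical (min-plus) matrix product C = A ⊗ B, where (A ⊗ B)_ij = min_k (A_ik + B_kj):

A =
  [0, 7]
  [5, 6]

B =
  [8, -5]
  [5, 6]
A ⊗ B =
  [8, -5]
  [11, 0]

Apply the min-plus product entry-by-entry:
  C[0][0] = min over k of (A[0][0] + B[0][0] = 0 + 8 = 8, A[0][1] + B[1][0] = 7 + 5 = 12) = 8 (attained at k = 0)
  C[0][1] = min over k of (A[0][0] + B[0][1] = 0 + -5 = -5, A[0][1] + B[1][1] = 7 + 6 = 13) = -5 (attained at k = 0)
  C[1][0] = min over k of (A[1][0] + B[0][0] = 5 + 8 = 13, A[1][1] + B[1][0] = 6 + 5 = 11) = 11 (attained at k = 1)
  C[1][1] = min over k of (A[1][0] + B[0][1] = 5 + -5 = 0, A[1][1] + B[1][1] = 6 + 6 = 12) = 0 (attained at k = 0)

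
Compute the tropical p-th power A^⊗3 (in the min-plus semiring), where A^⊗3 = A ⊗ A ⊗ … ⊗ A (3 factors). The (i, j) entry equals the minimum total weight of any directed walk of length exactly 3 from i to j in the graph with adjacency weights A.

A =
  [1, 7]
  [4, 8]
A^⊗3 =
  [3, 9]
  [6, 12]

Each entry (A^⊗3)_ij equals the minimum over all length-3 walks i = v_0 → v_1 → … → v_3 = j of Σ_t A[v_t][v_{t+1}]. For example, for (i, j) = (0, 1) we minimise over 4 possible intermediate vertex sequences; the minimum is 9, attained along the walk 0 → 0 → 0 → 1.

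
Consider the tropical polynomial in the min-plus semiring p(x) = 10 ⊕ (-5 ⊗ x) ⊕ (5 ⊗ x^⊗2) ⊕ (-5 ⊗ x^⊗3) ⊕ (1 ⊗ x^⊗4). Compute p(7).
p(7) = 2

A tropical monomial a ⊗ x^⊗i evaluates to a + i · x. Evaluating each term at x = 7:
  Term 0 contributes 10 + 0 · 7 = 10
  Term 1 contributes -5 + 1 · 7 = 2
  Term 2 contributes 5 + 2 · 7 = 19
  Term 3 contributes -5 + 3 · 7 = 16
  Term 4 contributes 1 + 4 · 7 = 29
p(7) = ⊕ of these = min[10, 2, 19, 16, 29] = 2.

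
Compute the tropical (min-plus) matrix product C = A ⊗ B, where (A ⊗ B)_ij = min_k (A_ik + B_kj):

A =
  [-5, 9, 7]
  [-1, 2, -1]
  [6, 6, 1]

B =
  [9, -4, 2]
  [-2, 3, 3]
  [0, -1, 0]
A ⊗ B =
  [4, -9, -3]
  [-1, -5, -1]
  [1, 0, 1]

Apply the min-plus product entry-by-entry:
  C[0][0] = min over k of (A[0][0] + B[0][0] = -5 + 9 = 4, A[0][1] + B[1][0] = 9 + -2 = 7, A[0][2] + B[2][0] = 7 + 0 = 7) = 4 (attained at k = 0)
  C[0][1] = min over k of (A[0][0] + B[0][1] = -5 + -4 = -9, A[0][1] + B[1][1] = 9 + 3 = 12, A[0][2] + B[2][1] = 7 + -1 = 6) = -9 (attained at k = 0)
  C[0][2] = min over k of (A[0][0] + B[0][2] = -5 + 2 = -3, A[0][1] + B[1][2] = 9 + 3 = 12, A[0][2] + B[2][2] = 7 + 0 = 7) = -3 (attained at k = 0)
  C[1][0] = min over k of (A[1][0] + B[0][0] = -1 + 9 = 8, A[1][1] + B[1][0] = 2 + -2 = 0, A[1][2] + B[2][0] = -1 + 0 = -1) = -1 (attained at k = 2)
  C[1][1] = min over k of (A[1][0] + B[0][1] = -1 + -4 = -5, A[1][1] + B[1][1] = 2 + 3 = 5, A[1][2] + B[2][1] = -1 + -1 = -2) = -5 (attained at k = 0)
  C[1][2] = min over k of (A[1][0] + B[0][2] = -1 + 2 = 1, A[1][1] + B[1][2] = 2 + 3 = 5, A[1][2] + B[2][2] = -1 + 0 = -1) = -1 (attained at k = 2)
  C[2][0] = min over k of (A[2][0] + B[0][0] = 6 + 9 = 15, A[2][1] + B[1][0] = 6 + -2 = 4, A[2][2] + B[2][0] = 1 + 0 = 1) = 1 (attained at k = 2)
  C[2][1] = min over k of (A[2][0] + B[0][1] = 6 + -4 = 2, A[2][1] + B[1][1] = 6 + 3 = 9, A[2][2] + B[2][1] = 1 + -1 = 0) = 0 (attained at k = 2)
  C[2][2] = min over k of (A[2][0] + B[0][2] = 6 + 2 = 8, A[2][1] + B[1][2] = 6 + 3 = 9, A[2][2] + B[2][2] = 1 + 0 = 1) = 1 (attained at k = 2)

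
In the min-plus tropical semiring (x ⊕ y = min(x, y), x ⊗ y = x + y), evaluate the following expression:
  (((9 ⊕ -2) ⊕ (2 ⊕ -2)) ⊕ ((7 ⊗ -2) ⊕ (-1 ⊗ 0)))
(((9 ⊕ -2) ⊕ (2 ⊕ -2)) ⊕ ((7 ⊗ -2) ⊕ (-1 ⊗ 0))) = -2

Expand innermost to outermost. Recall ⊕ takes the minimum of its arguments and ⊗ takes their sum. Working out the expression (((9 ⊕ -2) ⊕ (2 ⊕ -2)) ⊕ ((7 ⊗ -2) ⊕ (-1 ⊗ 0))) gives -2.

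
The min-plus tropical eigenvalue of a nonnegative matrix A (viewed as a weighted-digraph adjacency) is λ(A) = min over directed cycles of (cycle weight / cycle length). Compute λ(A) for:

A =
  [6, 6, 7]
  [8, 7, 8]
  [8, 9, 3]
λ(A) = 3

Enumerate directed cycles and compute their means (weight / length). Sample:
  cycle 0 → 0: weight = 6, length = 1, mean = 6/1 ≈ 6.000
  cycle 1 → 1: weight = 7, length = 1, mean = 7/1 ≈ 7.000
  cycle 2 → 2: weight = 3, length = 1, mean = 3/1 ≈ 3.000
  cycle 0 → 1 → 0: weight = 14, length = 2, mean = 14/2 ≈ 7.000
  cycle 0 → 2 → 0: weight = 15, length = 2, mean = 15/2 ≈ 7.500
  cycle 1 → 0 → 1: weight = 14, length = 2, mean = 14/2 ≈ 7.000
Minimum mean = 3.000, attained e.g. along the cycle 2 → 2 with weight 3 and length 1. So λ(A) = 3/1 = 3.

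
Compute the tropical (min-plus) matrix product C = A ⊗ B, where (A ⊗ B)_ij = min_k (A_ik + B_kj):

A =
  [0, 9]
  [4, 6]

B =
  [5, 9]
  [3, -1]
A ⊗ B =
  [5, 8]
  [9, 5]

Apply the min-plus product entry-by-entry:
  C[0][0] = min over k of (A[0][0] + B[0][0] = 0 + 5 = 5, A[0][1] + B[1][0] = 9 + 3 = 12) = 5 (attained at k = 0)
  C[0][1] = min over k of (A[0][0] + B[0][1] = 0 + 9 = 9, A[0][1] + B[1][1] = 9 + -1 = 8) = 8 (attained at k = 1)
  C[1][0] = min over k of (A[1][0] + B[0][0] = 4 + 5 = 9, A[1][1] + B[1][0] = 6 + 3 = 9) = 9 (attained at k = 0)
  C[1][1] = min over k of (A[1][0] + B[0][1] = 4 + 9 = 13, A[1][1] + B[1][1] = 6 + -1 = 5) = 5 (attained at k = 1)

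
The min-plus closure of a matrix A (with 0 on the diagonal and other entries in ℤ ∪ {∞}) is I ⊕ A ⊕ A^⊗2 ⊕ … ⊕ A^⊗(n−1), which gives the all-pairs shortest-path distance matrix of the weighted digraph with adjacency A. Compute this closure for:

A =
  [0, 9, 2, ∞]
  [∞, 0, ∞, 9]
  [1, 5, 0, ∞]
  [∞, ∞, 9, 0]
Closure =
  [0, 7, 2, 16]
  [19, 0, 18, 9]
  [1, 5, 0, 14]
  [10, 14, 9, 0]

This is the Floyd-Warshall all-pairs shortest-path computation. For each intermediate vertex k = 0, 1, …, 3, update dist[i][j] ← min(dist[i][j], dist[i][k] + dist[k][j]). The final matrix gives, for each (i, j), the minimum total weight of any directed path from i to j (possibly empty when i = j).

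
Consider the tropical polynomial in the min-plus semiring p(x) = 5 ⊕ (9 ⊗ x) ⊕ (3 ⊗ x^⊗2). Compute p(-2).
p(-2) = -1

A tropical monomial a ⊗ x^⊗i evaluates to a + i · x. Evaluating each term at x = -2:
  Term 0 contributes 5 + 0 · -2 = 5
  Term 1 contributes 9 + 1 · -2 = 7
  Term 2 contributes 3 + 2 · -2 = -1
p(-2) = ⊕ of these = min[5, 7, -1] = -1.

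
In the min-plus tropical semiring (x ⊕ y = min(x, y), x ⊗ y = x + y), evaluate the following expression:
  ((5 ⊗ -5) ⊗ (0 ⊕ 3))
((5 ⊗ -5) ⊗ (0 ⊕ 3)) = 0

Expand innermost to outermost. Recall ⊕ takes the minimum of its arguments and ⊗ takes their sum. Working out the expression ((5 ⊗ -5) ⊗ (0 ⊕ 3)) gives 0.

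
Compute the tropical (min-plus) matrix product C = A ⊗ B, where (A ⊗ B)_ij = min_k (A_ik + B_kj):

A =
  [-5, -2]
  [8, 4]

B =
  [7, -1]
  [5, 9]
A ⊗ B =
  [2, -6]
  [9, 7]

Apply the min-plus product entry-by-entry:
  C[0][0] = min over k of (A[0][0] + B[0][0] = -5 + 7 = 2, A[0][1] + B[1][0] = -2 + 5 = 3) = 2 (attained at k = 0)
  C[0][1] = min over k of (A[0][0] + B[0][1] = -5 + -1 = -6, A[0][1] + B[1][1] = -2 + 9 = 7) = -6 (attained at k = 0)
  C[1][0] = min over k of (A[1][0] + B[0][0] = 8 + 7 = 15, A[1][1] + B[1][0] = 4 + 5 = 9) = 9 (attained at k = 1)
  C[1][1] = min over k of (A[1][0] + B[0][1] = 8 + -1 = 7, A[1][1] + B[1][1] = 4 + 9 = 13) = 7 (attained at k = 0)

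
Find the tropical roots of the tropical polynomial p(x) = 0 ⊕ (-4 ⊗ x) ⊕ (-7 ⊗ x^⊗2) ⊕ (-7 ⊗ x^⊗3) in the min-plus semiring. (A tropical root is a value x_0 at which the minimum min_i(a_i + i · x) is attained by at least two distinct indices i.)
Roots: {0, 3, 4}

Each tropical root is a break point of the lower envelope of the lines y = a_i + i · x (there are 4 lines, with slopes 0, 1, ..., 3). Only the lines that attain the minimum somewhere contribute to roots; other lines are dominated. Here the surviving (envelope) indices are i = 3, i = 2, i = 1, i = 0.
Intersections between consecutive envelope lines give the roots: for adjacent envelope indices i < j the intersection is x = (a_i − a_j) / (j − i). Reading off the sorted break points: {0, 3, 4}.
Verification: at each break x_0, at least two indices attain the minimum of min_i(a_i + i · x_0).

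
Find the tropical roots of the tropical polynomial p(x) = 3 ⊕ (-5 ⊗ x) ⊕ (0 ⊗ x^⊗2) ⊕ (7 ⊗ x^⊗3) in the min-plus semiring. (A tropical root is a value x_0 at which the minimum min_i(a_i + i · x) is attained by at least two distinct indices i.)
Roots: {-7, -5, 8}

Each tropical root is a break point of the lower envelope of the lines y = a_i + i · x (there are 4 lines, with slopes 0, 1, ..., 3). Only the lines that attain the minimum somewhere contribute to roots; other lines are dominated. Here the surviving (envelope) indices are i = 3, i = 2, i = 1, i = 0.
Intersections between consecutive envelope lines give the roots: for adjacent envelope indices i < j the intersection is x = (a_i − a_j) / (j − i). Reading off the sorted break points: {-7, -5, 8}.
Verification: at each break x_0, at least two indices attain the minimum of min_i(a_i + i · x_0).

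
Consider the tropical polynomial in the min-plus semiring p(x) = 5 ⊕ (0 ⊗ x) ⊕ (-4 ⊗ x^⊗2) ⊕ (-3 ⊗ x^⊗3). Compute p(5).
p(5) = 5

A tropical monomial a ⊗ x^⊗i evaluates to a + i · x. Evaluating each term at x = 5:
  Term 0 contributes 5 + 0 · 5 = 5
  Term 1 contributes 0 + 1 · 5 = 5
  Term 2 contributes -4 + 2 · 5 = 6
  Term 3 contributes -3 + 3 · 5 = 12
p(5) = ⊕ of these = min[5, 5, 6, 12] = 5.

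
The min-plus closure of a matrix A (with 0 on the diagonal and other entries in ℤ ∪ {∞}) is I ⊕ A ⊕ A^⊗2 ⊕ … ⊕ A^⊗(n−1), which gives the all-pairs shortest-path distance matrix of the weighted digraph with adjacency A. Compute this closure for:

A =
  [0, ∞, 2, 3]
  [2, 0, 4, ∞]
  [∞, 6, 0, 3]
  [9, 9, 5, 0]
Closure =
  [0, 8, 2, 3]
  [2, 0, 4, 5]
  [8, 6, 0, 3]
  [9, 9, 5, 0]

This is the Floyd-Warshall all-pairs shortest-path computation. For each intermediate vertex k = 0, 1, …, 3, update dist[i][j] ← min(dist[i][j], dist[i][k] + dist[k][j]). The final matrix gives, for each (i, j), the minimum total weight of any directed path from i to j (possibly empty when i = j).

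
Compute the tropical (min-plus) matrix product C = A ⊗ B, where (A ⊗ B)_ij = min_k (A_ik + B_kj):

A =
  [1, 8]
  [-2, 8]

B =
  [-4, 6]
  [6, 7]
A ⊗ B =
  [-3, 7]
  [-6, 4]

Apply the min-plus product entry-by-entry:
  C[0][0] = min over k of (A[0][0] + B[0][0] = 1 + -4 = -3, A[0][1] + B[1][0] = 8 + 6 = 14) = -3 (attained at k = 0)
  C[0][1] = min over k of (A[0][0] + B[0][1] = 1 + 6 = 7, A[0][1] + B[1][1] = 8 + 7 = 15) = 7 (attained at k = 0)
  C[1][0] = min over k of (A[1][0] + B[0][0] = -2 + -4 = -6, A[1][1] + B[1][0] = 8 + 6 = 14) = -6 (attained at k = 0)
  C[1][1] = min over k of (A[1][0] + B[0][1] = -2 + 6 = 4, A[1][1] + B[1][1] = 8 + 7 = 15) = 4 (attained at k = 0)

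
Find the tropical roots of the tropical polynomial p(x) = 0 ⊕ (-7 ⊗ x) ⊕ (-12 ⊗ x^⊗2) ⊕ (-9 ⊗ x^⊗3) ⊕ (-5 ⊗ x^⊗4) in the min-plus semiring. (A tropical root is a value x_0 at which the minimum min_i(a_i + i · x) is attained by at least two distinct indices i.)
Roots: {-4, -3, 5, 7}

Each tropical root is a break point of the lower envelope of the lines y = a_i + i · x (there are 5 lines, with slopes 0, 1, ..., 4). Only the lines that attain the minimum somewhere contribute to roots; other lines are dominated. Here the surviving (envelope) indices are i = 4, i = 3, i = 2, i = 1, i = 0.
Intersections between consecutive envelope lines give the roots: for adjacent envelope indices i < j the intersection is x = (a_i − a_j) / (j − i). Reading off the sorted break points: {-4, -3, 5, 7}.
Verification: at each break x_0, at least two indices attain the minimum of min_i(a_i + i · x_0).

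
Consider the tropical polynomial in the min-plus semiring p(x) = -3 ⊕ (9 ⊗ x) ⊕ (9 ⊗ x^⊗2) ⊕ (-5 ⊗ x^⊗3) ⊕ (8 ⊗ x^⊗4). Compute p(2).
p(2) = -3

A tropical monomial a ⊗ x^⊗i evaluates to a + i · x. Evaluating each term at x = 2:
  Term 0 contributes -3 + 0 · 2 = -3
  Term 1 contributes 9 + 1 · 2 = 11
  Term 2 contributes 9 + 2 · 2 = 13
  Term 3 contributes -5 + 3 · 2 = 1
  Term 4 contributes 8 + 4 · 2 = 16
p(2) = ⊕ of these = min[-3, 11, 13, 1, 16] = -3.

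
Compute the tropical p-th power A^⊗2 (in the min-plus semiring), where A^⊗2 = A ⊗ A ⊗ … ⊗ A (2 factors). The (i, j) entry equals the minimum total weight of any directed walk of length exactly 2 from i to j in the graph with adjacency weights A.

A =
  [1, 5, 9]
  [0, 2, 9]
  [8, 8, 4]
A^⊗2 =
  [2, 6, 10]
  [1, 4, 9]
  [8, 10, 8]

Each entry (A^⊗2)_ij equals the minimum over all length-2 walks i = v_0 → v_1 → … → v_2 = j of Σ_t A[v_t][v_{t+1}]. For example, for (i, j) = (0, 2) we minimise over 3 possible intermediate vertex sequences; the minimum is 10, attained along the walk 0 → 0 → 2.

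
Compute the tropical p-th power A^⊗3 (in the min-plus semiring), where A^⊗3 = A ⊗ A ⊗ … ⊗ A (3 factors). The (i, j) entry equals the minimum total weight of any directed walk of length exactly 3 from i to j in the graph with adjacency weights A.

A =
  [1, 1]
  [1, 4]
A^⊗3 =
  [3, 3]
  [3, 3]

Each entry (A^⊗3)_ij equals the minimum over all length-3 walks i = v_0 → v_1 → … → v_3 = j of Σ_t A[v_t][v_{t+1}]. For example, for (i, j) = (0, 1) we minimise over 4 possible intermediate vertex sequences; the minimum is 3, attained along the walk 0 → 0 → 0 → 1.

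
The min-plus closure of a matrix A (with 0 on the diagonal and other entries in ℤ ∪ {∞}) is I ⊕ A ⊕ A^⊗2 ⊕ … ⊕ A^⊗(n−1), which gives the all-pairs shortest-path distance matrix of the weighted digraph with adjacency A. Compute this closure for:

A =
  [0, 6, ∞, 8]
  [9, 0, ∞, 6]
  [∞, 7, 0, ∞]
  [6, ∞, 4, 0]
Closure =
  [0, 6, 12, 8]
  [9, 0, 10, 6]
  [16, 7, 0, 13]
  [6, 11, 4, 0]

This is the Floyd-Warshall all-pairs shortest-path computation. For each intermediate vertex k = 0, 1, …, 3, update dist[i][j] ← min(dist[i][j], dist[i][k] + dist[k][j]). The final matrix gives, for each (i, j), the minimum total weight of any directed path from i to j (possibly empty when i = j).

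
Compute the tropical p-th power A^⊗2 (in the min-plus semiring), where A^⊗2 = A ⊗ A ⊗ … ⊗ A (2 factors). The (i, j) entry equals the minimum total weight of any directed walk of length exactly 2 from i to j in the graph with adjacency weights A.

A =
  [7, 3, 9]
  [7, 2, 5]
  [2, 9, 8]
A^⊗2 =
  [10, 5, 8]
  [7, 4, 7]
  [9, 5, 11]

Each entry (A^⊗2)_ij equals the minimum over all length-2 walks i = v_0 → v_1 → … → v_2 = j of Σ_t A[v_t][v_{t+1}]. For example, for (i, j) = (0, 2) we minimise over 3 possible intermediate vertex sequences; the minimum is 8, attained along the walk 0 → 1 → 2.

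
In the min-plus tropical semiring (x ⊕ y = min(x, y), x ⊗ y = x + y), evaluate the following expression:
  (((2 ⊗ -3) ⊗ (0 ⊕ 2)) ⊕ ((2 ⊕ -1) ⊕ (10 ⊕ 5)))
(((2 ⊗ -3) ⊗ (0 ⊕ 2)) ⊕ ((2 ⊕ -1) ⊕ (10 ⊕ 5))) = -1

Expand innermost to outermost. Recall ⊕ takes the minimum of its arguments and ⊗ takes their sum. Working out the expression (((2 ⊗ -3) ⊗ (0 ⊕ 2)) ⊕ ((2 ⊕ -1) ⊕ (10 ⊕ 5))) gives -1.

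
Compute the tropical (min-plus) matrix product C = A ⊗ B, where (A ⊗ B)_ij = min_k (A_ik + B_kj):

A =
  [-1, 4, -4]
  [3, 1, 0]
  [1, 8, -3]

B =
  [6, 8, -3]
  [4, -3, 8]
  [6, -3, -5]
A ⊗ B =
  [2, -7, -9]
  [5, -3, -5]
  [3, -6, -8]

Apply the min-plus product entry-by-entry:
  C[0][0] = min over k of (A[0][0] + B[0][0] = -1 + 6 = 5, A[0][1] + B[1][0] = 4 + 4 = 8, A[0][2] + B[2][0] = -4 + 6 = 2) = 2 (attained at k = 2)
  C[0][1] = min over k of (A[0][0] + B[0][1] = -1 + 8 = 7, A[0][1] + B[1][1] = 4 + -3 = 1, A[0][2] + B[2][1] = -4 + -3 = -7) = -7 (attained at k = 2)
  C[0][2] = min over k of (A[0][0] + B[0][2] = -1 + -3 = -4, A[0][1] + B[1][2] = 4 + 8 = 12, A[0][2] + B[2][2] = -4 + -5 = -9) = -9 (attained at k = 2)
  C[1][0] = min over k of (A[1][0] + B[0][0] = 3 + 6 = 9, A[1][1] + B[1][0] = 1 + 4 = 5, A[1][2] + B[2][0] = 0 + 6 = 6) = 5 (attained at k = 1)
  C[1][1] = min over k of (A[1][0] + B[0][1] = 3 + 8 = 11, A[1][1] + B[1][1] = 1 + -3 = -2, A[1][2] + B[2][1] = 0 + -3 = -3) = -3 (attained at k = 2)
  C[1][2] = min over k of (A[1][0] + B[0][2] = 3 + -3 = 0, A[1][1] + B[1][2] = 1 + 8 = 9, A[1][2] + B[2][2] = 0 + -5 = -5) = -5 (attained at k = 2)
  C[2][0] = min over k of (A[2][0] + B[0][0] = 1 + 6 = 7, A[2][1] + B[1][0] = 8 + 4 = 12, A[2][2] + B[2][0] = -3 + 6 = 3) = 3 (attained at k = 2)
  C[2][1] = min over k of (A[2][0] + B[0][1] = 1 + 8 = 9, A[2][1] + B[1][1] = 8 + -3 = 5, A[2][2] + B[2][1] = -3 + -3 = -6) = -6 (attained at k = 2)
  C[2][2] = min over k of (A[2][0] + B[0][2] = 1 + -3 = -2, A[2][1] + B[1][2] = 8 + 8 = 16, A[2][2] + B[2][2] = -3 + -5 = -8) = -8 (attained at k = 2)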